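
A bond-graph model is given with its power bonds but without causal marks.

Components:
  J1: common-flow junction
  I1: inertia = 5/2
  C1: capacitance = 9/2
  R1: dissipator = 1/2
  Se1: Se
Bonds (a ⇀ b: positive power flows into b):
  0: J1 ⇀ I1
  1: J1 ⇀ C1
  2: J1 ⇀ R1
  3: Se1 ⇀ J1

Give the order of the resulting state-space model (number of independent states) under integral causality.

β3 stroke→J1  (source Se1 imposes e)
β0 stroke→I1  (I1: I, integral causality)
β1 stroke→J1  (J1: bond 0 brought flow, rest push out)
β2 stroke→J1  (1-jn J1 has f-setter on 0)

2  (C1, I1 all integral)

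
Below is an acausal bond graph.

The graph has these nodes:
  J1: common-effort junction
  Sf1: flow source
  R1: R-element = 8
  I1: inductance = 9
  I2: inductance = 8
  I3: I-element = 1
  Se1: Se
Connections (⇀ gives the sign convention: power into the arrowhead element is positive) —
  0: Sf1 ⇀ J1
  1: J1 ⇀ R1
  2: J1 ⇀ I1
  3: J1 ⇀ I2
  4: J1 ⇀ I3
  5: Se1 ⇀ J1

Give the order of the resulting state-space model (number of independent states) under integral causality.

3  (I1, I2, I3 all integral)

β0 stroke→Sf1  (Sf1 (Sf) sets flow on bond)
β5 stroke→J1  (Se1 fixes effort; stroke away)
β1 stroke→R1  (J1 effort already set via bond 5)
β2 stroke→I1  (common-e at J1 fixed by 5)
β3 stroke→I2  (0-jn J1 has e-setter on 5)
β4 stroke→I3  (common-e at J1 fixed by 5)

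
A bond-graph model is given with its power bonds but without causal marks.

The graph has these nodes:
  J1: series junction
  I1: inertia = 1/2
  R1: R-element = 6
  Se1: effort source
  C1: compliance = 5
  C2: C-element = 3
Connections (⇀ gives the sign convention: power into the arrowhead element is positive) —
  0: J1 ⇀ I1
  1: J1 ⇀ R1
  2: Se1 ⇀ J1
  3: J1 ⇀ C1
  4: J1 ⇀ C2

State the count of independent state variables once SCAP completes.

3  (C1, C2, I1 all integral)

#2 stroke at J1  (Se1 (Se) sets effort on bond)
#0 stroke at I1  (I1 integral (f out))
#1 stroke at J1  (J1 flow already set via bond 0)
#3 stroke at J1  (J1 flow already set via bond 0)
#4 stroke at J1  (common-f at J1 fixed by 0)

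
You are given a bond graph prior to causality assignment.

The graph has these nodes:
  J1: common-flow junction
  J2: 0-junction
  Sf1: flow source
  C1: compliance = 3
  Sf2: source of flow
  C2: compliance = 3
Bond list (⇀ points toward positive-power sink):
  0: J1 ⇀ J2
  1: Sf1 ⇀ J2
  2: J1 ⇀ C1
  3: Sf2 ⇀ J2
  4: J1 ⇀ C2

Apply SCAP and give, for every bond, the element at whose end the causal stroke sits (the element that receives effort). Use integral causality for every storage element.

b1 →Sf1  (Sf1 (Sf) sets flow on bond)
b3 →Sf2  (Sf2: flow source, stroke at near end)
b0 →J2  (J2: last free bond brings effort in)
b2 →J1  (J1: bond 0 brought flow, rest push out)
b4 →J1  (common-f at J1 fixed by 0)

b0 stroke at J2
b1 stroke at Sf1
b2 stroke at J1
b3 stroke at Sf2
b4 stroke at J1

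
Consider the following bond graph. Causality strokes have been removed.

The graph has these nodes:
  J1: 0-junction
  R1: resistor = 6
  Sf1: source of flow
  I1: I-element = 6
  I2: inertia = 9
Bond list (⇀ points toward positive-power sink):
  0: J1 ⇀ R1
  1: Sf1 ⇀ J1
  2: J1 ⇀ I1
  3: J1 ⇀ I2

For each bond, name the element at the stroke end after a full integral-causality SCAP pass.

b0 stroke at J1
b1 stroke at Sf1
b2 stroke at I1
b3 stroke at I2

β1 |Sf1  (Sf1 (Sf) sets flow on bond)
β2 |I1  (I1: I, integral causality)
β3 |I2  (I2: I, integral causality)
β0 |J1  (J1 needs exactly one e-in)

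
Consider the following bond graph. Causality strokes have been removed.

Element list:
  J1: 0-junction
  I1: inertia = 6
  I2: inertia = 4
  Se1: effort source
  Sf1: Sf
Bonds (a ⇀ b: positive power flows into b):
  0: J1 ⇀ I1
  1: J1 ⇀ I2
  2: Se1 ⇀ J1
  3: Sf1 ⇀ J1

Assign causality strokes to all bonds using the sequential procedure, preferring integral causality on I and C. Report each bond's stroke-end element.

#0 →I1
#1 →I2
#2 →J1
#3 →Sf1

b2 |J1  (Se1 fixes effort; stroke away)
b3 |Sf1  (source Sf1 imposes f)
b0 |I1  (J1 effort already set via bond 2)
b1 |I2  (common-e at J1 fixed by 2)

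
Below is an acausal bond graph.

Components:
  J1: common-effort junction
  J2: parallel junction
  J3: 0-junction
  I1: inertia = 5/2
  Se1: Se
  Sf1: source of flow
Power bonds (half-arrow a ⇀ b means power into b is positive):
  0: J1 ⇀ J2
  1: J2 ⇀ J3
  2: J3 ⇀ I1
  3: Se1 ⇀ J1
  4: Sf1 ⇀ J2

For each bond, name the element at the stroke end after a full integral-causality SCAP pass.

#0 |J2
#1 |J3
#2 |I1
#3 |J1
#4 |Sf1

β3 stroke→J1  (Se1: effort source, stroke at far end)
β4 stroke→Sf1  (Sf1 fixes flow; stroke at Sf1)
β0 stroke→J2  (J1: bond 3 brought effort, rest push out)
β1 stroke→J3  (common-e at J2 fixed by 0)
β2 stroke→I1  (common-e at J3 fixed by 1)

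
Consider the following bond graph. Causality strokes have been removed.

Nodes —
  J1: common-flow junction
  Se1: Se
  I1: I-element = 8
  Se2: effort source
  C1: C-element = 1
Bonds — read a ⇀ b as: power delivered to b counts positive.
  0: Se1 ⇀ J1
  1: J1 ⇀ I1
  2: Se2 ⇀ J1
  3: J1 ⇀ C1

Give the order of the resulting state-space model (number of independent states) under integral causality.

2  (C1, I1 all integral)

β0 →J1  (Se1: effort source, stroke at far end)
β2 →J1  (Se2 (Se) sets effort on bond)
β1 →I1  (prefer integral on I1)
β3 →J1  (1-jn J1 has f-setter on 1)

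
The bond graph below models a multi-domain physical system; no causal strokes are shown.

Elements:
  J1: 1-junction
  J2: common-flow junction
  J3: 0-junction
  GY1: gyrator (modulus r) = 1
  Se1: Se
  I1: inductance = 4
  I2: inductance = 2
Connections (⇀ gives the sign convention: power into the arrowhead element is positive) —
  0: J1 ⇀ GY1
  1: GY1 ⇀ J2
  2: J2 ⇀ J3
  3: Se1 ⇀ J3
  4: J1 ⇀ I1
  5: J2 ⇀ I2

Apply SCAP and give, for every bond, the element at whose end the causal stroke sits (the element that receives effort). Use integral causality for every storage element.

b3 stroke at J3  (Se1 fixes effort; stroke away)
b2 stroke at J2  (0-jn J3 has e-setter on 3)
b4 stroke at I1  (I1: I, integral causality)
b0 stroke at J1  (J1 flow already set via bond 4)
b1 stroke at J2  (through GY1, causality inverts; strokes same side of GY1)
b5 stroke at I2  (closing 1-jn rule on J2)

#0 stroke at J1
#1 stroke at J2
#2 stroke at J2
#3 stroke at J3
#4 stroke at I1
#5 stroke at I2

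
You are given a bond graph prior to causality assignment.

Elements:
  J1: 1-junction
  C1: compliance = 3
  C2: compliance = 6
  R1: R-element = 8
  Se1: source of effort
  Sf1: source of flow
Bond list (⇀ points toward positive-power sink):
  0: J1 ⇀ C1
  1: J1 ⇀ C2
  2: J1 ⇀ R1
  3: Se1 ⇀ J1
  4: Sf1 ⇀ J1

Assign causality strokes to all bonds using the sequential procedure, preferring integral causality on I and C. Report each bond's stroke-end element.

b0 stroke at J1
b1 stroke at J1
b2 stroke at J1
b3 stroke at J1
b4 stroke at Sf1

β3 stroke→J1  (Se1 (Se) sets effort on bond)
β4 stroke→Sf1  (Sf1: flow source, stroke at near end)
β0 stroke→J1  (J1: bond 4 brought flow, rest push out)
β1 stroke→J1  (J1: bond 4 brought flow, rest push out)
β2 stroke→J1  (J1: bond 4 brought flow, rest push out)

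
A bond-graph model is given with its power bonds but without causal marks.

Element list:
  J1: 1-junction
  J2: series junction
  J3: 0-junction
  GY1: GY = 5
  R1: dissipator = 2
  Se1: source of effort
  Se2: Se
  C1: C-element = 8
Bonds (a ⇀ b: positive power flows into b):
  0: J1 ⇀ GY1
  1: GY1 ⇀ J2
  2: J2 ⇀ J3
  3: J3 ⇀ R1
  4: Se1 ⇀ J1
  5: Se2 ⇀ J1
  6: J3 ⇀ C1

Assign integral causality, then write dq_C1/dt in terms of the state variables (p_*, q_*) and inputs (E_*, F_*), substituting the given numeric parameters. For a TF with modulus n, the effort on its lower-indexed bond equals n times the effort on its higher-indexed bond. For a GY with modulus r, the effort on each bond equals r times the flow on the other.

dq_C1/dt = E_Se1/5 + E_Se2/5 - q_C1/16

bond 4 →J1  (Se1 fixes effort; stroke away)
bond 5 →J1  (Se2: effort source, stroke at far end)
bond 0 →GY1  (closing 1-jn rule on J1)
bond 1 →GY1  (through GY1, causality inverts; strokes same side of GY1)
bond 2 →J2  (J2 flow already set via bond 1)
bond 6 →J3  (C1 outputs effort q/C1)
bond 3 →R1  (J3 effort already set via bond 6)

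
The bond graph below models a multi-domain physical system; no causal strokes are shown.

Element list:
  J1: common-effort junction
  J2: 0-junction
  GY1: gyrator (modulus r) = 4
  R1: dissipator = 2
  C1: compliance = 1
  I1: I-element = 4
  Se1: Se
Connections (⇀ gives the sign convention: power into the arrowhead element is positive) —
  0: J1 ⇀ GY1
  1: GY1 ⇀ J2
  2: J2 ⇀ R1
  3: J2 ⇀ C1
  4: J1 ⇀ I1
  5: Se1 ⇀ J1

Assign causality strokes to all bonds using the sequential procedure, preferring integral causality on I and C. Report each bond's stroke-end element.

#5 |J1  (source Se1 imposes e)
#0 |GY1  (J1 effort already set via bond 5)
#4 |I1  (common-e at J1 fixed by 5)
#1 |GY1  (GY GY1: same side as bond 0)
#3 |J2  (C1 outputs effort q/C1)
#2 |R1  (0-jn J2 has e-setter on 3)

bond 0 |GY1
bond 1 |GY1
bond 2 |R1
bond 3 |J2
bond 4 |I1
bond 5 |J1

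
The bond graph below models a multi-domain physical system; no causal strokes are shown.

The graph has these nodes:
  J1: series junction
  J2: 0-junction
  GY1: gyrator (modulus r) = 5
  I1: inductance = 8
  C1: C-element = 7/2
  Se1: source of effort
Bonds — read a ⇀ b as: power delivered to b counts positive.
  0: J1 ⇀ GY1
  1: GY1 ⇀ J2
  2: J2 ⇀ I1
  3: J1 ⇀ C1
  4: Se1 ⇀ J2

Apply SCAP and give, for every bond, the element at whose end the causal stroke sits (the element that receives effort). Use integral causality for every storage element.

β4 stroke at J2  (Se1 (Se) sets effort on bond)
β1 stroke at GY1  (J2 effort already set via bond 4)
β2 stroke at I1  (common-e at J2 fixed by 4)
β0 stroke at GY1  (through GY1, causality inverts; strokes same side of GY1)
β3 stroke at J1  (J1: bond 0 brought flow, rest push out)

b0 |GY1
b1 |GY1
b2 |I1
b3 |J1
b4 |J2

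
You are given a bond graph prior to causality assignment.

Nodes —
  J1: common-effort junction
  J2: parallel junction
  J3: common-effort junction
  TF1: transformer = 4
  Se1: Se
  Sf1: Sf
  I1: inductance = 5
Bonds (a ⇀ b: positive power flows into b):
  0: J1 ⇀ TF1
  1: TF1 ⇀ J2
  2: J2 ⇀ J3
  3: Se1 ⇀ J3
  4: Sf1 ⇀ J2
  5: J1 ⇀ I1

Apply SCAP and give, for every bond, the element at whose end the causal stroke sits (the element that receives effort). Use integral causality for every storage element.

bond 0 stroke at J1
bond 1 stroke at TF1
bond 2 stroke at J2
bond 3 stroke at J3
bond 4 stroke at Sf1
bond 5 stroke at I1

#3 →J3  (source Se1 imposes e)
#4 →Sf1  (Sf1 fixes flow; stroke at Sf1)
#2 →J2  (J3 effort already set via bond 3)
#1 →TF1  (common-e at J2 fixed by 2)
#0 →J1  (through TF1, causality passes straight; one stroke at TF1)
#5 →I1  (J1 effort already set via bond 0)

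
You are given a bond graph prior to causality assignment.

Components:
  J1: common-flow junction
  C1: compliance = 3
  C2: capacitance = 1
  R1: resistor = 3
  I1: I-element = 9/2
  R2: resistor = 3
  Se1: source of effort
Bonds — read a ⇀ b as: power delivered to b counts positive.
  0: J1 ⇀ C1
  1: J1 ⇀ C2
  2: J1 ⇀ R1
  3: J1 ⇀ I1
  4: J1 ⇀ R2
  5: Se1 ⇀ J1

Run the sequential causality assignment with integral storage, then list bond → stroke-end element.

β5 stroke→J1  (Se1 (Se) sets effort on bond)
β0 stroke→J1  (C1: C, integral causality)
β1 stroke→J1  (C2 integral (e out))
β3 stroke→I1  (I1 outputs flow p/I1)
β2 stroke→J1  (J1: bond 3 brought flow, rest push out)
β4 stroke→J1  (1-jn J1 has f-setter on 3)

b0 |J1
b1 |J1
b2 |J1
b3 |I1
b4 |J1
b5 |J1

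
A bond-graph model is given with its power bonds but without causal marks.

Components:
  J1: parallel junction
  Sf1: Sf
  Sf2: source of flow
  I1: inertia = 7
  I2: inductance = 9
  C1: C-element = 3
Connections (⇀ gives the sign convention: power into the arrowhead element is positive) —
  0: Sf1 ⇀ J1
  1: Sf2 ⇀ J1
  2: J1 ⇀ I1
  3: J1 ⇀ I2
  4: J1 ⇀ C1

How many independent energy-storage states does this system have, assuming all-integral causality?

3  (C1, I1, I2 all integral)

β0 |Sf1  (Sf1: flow source, stroke at near end)
β1 |Sf2  (Sf2 fixes flow; stroke at Sf2)
β2 |I1  (prefer integral on I1)
β3 |I2  (I2 integral (f out))
β4 |J1  (only one effort-in slot at J1)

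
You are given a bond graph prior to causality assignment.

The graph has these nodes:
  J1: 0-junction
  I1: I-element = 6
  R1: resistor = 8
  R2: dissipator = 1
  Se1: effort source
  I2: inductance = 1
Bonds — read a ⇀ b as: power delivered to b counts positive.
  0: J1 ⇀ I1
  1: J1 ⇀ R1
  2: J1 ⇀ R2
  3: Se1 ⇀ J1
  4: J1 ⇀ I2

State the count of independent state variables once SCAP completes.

2  (I1, I2 all integral)

β3 stroke at J1  (Se1: effort source, stroke at far end)
β0 stroke at I1  (common-e at J1 fixed by 3)
β1 stroke at R1  (J1: bond 3 brought effort, rest push out)
β2 stroke at R2  (J1 effort already set via bond 3)
β4 stroke at I2  (J1: bond 3 brought effort, rest push out)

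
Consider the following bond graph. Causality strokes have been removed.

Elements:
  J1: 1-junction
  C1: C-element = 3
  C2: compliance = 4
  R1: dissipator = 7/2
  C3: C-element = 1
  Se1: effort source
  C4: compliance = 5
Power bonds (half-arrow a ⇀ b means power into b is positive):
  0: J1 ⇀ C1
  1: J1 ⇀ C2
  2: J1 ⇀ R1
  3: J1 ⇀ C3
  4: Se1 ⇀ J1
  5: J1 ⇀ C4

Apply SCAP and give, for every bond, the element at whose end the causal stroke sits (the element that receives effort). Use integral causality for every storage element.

bond 4 →J1  (Se1 fixes effort; stroke away)
bond 0 →J1  (C1: C, integral causality)
bond 1 →J1  (C2 integral (e out))
bond 3 →J1  (C3 outputs effort q/C3)
bond 5 →J1  (C4: C, integral causality)
bond 2 →R1  (closing 1-jn rule on J1)

β0 stroke→J1
β1 stroke→J1
β2 stroke→R1
β3 stroke→J1
β4 stroke→J1
β5 stroke→J1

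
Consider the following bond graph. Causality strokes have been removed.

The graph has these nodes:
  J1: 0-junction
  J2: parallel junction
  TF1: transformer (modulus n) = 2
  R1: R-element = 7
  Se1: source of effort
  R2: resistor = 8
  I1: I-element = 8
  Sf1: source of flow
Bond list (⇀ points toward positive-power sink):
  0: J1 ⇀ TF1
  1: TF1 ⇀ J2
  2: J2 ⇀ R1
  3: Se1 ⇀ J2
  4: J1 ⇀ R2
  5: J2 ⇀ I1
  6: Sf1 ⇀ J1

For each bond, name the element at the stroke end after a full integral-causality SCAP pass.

#0 →J1
#1 →TF1
#2 →R1
#3 →J2
#4 →R2
#5 →I1
#6 →Sf1

bond 3 →J2  (Se1 (Se) sets effort on bond)
bond 6 →Sf1  (Sf1 fixes flow; stroke at Sf1)
bond 1 →TF1  (J2 effort already set via bond 3)
bond 2 →R1  (common-e at J2 fixed by 3)
bond 5 →I1  (0-jn J2 has e-setter on 3)
bond 0 →J1  (TF TF1: opposite of bond 1)
bond 4 →R2  (J1 effort already set via bond 0)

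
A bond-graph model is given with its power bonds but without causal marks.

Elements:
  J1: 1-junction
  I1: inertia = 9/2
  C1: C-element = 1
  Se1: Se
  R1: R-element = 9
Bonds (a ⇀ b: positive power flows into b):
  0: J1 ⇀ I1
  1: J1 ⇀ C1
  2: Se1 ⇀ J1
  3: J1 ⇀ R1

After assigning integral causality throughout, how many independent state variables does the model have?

2  (C1, I1 all integral)

b2 |J1  (Se1: effort source, stroke at far end)
b0 |I1  (I1: I, integral causality)
b1 |J1  (common-f at J1 fixed by 0)
b3 |J1  (J1: bond 0 brought flow, rest push out)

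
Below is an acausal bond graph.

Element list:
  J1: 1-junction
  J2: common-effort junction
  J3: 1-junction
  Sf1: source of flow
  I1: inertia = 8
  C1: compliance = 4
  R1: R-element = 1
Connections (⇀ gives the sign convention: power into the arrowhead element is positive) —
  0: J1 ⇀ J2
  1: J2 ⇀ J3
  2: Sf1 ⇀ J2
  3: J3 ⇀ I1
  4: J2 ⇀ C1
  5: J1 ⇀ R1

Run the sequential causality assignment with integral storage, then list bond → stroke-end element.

bond 2 stroke→Sf1  (Sf1: flow source, stroke at near end)
bond 3 stroke→I1  (prefer integral on I1)
bond 1 stroke→J3  (J3: bond 3 brought flow, rest push out)
bond 4 stroke→J2  (C1: C, integral causality)
bond 0 stroke→J1  (0-jn J2 has e-setter on 4)
bond 5 stroke→R1  (closing 1-jn rule on J1)

b0 |J1
b1 |J3
b2 |Sf1
b3 |I1
b4 |J2
b5 |R1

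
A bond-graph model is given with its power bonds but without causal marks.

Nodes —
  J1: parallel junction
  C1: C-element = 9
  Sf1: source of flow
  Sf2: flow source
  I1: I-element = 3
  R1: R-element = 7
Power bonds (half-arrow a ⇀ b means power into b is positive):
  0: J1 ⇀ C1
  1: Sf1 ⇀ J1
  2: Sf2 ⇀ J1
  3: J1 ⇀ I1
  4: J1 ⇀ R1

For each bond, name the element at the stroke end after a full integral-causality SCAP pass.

#0 →J1
#1 →Sf1
#2 →Sf2
#3 →I1
#4 →R1

#1 |Sf1  (source Sf1 imposes f)
#2 |Sf2  (Sf2: flow source, stroke at near end)
#0 |J1  (C1 integral (e out))
#3 |I1  (common-e at J1 fixed by 0)
#4 |R1  (J1 effort already set via bond 0)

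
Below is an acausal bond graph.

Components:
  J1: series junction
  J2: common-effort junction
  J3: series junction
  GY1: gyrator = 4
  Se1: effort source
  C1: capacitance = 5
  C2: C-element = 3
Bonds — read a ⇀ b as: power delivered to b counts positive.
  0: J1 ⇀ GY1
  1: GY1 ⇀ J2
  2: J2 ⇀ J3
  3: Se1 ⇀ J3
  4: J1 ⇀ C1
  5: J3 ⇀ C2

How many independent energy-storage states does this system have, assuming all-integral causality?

b3 →J3  (Se1: effort source, stroke at far end)
b4 →J1  (C1: C, integral causality)
b0 →GY1  (J1 needs exactly one f-in)
b1 →GY1  (through GY1, causality inverts; strokes same side of GY1)
b2 →J2  (closing 0-jn rule on J2)
b5 →J3  (common-f at J3 fixed by 2)

2  (C1, C2 all integral)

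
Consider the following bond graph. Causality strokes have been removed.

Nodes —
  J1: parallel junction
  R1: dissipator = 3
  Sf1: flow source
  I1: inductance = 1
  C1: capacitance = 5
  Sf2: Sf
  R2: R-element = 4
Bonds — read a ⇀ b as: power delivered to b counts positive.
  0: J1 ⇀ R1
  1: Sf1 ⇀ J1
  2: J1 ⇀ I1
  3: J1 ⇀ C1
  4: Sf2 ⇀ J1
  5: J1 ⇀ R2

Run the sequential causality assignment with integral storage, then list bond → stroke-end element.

#1 |Sf1  (Sf1 (Sf) sets flow on bond)
#4 |Sf2  (Sf2 (Sf) sets flow on bond)
#2 |I1  (I1 outputs flow p/I1)
#3 |J1  (prefer integral on C1)
#0 |R1  (J1 effort already set via bond 3)
#5 |R2  (J1 effort already set via bond 3)

bond 0 stroke→R1
bond 1 stroke→Sf1
bond 2 stroke→I1
bond 3 stroke→J1
bond 4 stroke→Sf2
bond 5 stroke→R2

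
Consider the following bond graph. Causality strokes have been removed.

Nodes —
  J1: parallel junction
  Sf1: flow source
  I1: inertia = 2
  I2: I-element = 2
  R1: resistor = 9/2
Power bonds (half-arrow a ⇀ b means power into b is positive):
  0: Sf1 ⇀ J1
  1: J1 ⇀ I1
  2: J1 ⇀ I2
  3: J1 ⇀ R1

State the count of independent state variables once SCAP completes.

2  (I1, I2 all integral)

#0 stroke→Sf1  (source Sf1 imposes f)
#1 stroke→I1  (prefer integral on I1)
#2 stroke→I2  (I2: I, integral causality)
#3 stroke→J1  (only one effort-in slot at J1)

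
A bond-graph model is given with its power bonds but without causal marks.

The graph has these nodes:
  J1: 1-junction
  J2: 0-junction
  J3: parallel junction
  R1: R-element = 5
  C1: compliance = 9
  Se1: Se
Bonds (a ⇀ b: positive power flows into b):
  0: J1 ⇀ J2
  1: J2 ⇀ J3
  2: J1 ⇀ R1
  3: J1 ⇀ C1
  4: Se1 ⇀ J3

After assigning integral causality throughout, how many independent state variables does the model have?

1  (C1 all integral)

bond 4 |J3  (Se1: effort source, stroke at far end)
bond 1 |J2  (J3: bond 4 brought effort, rest push out)
bond 0 |J1  (J2: bond 1 brought effort, rest push out)
bond 3 |J1  (C1: C, integral causality)
bond 2 |R1  (J1 needs exactly one f-in)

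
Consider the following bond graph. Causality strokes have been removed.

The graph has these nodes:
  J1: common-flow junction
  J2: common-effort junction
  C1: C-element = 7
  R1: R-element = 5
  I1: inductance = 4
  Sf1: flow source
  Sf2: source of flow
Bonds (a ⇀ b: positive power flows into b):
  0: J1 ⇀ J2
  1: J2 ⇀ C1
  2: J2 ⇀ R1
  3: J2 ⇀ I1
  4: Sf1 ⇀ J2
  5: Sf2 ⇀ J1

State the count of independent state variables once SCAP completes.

b4 |Sf1  (source Sf1 imposes f)
b5 |Sf2  (Sf2: flow source, stroke at near end)
b0 |J1  (common-f at J1 fixed by 5)
b1 |J2  (C1 integral (e out))
b2 |R1  (common-e at J2 fixed by 1)
b3 |I1  (J2: bond 1 brought effort, rest push out)

2  (C1, I1 all integral)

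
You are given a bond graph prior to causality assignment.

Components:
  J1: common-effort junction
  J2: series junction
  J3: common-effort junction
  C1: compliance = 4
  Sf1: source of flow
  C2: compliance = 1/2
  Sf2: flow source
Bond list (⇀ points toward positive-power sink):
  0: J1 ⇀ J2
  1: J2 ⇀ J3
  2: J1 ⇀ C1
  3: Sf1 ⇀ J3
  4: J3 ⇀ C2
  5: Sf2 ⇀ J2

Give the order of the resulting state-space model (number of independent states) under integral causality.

#3 stroke at Sf1  (Sf1 fixes flow; stroke at Sf1)
#5 stroke at Sf2  (Sf2 (Sf) sets flow on bond)
#0 stroke at J2  (common-f at J2 fixed by 5)
#1 stroke at J2  (J2: bond 5 brought flow, rest push out)
#4 stroke at J3  (only one effort-in slot at J3)
#2 stroke at J1  (J1 needs exactly one e-in)

2  (C1, C2 all integral)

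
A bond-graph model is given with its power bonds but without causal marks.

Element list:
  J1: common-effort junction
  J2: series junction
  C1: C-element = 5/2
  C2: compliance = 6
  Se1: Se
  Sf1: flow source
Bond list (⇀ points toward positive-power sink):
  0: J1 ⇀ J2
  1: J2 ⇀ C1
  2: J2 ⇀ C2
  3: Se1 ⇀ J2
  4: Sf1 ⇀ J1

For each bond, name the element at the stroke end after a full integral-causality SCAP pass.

#0 stroke at J1
#1 stroke at J2
#2 stroke at J2
#3 stroke at J2
#4 stroke at Sf1

β3 |J2  (Se1 fixes effort; stroke away)
β4 |Sf1  (Sf1: flow source, stroke at near end)
β0 |J1  (only one effort-in slot at J1)
β1 |J2  (common-f at J2 fixed by 0)
β2 |J2  (J2: bond 0 brought flow, rest push out)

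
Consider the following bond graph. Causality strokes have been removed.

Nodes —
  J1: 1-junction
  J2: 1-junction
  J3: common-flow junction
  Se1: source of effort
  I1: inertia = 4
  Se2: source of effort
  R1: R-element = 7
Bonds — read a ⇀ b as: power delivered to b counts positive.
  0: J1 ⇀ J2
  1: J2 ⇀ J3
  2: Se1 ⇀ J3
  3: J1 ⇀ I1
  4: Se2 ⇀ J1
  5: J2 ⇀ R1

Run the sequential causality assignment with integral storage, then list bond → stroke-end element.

β2 |J3  (Se1: effort source, stroke at far end)
β4 |J1  (Se2 (Se) sets effort on bond)
β1 |J2  (J3: last free bond brings flow in)
β3 |I1  (I1: I, integral causality)
β0 |J1  (J1 flow already set via bond 3)
β5 |J2  (J2: bond 0 brought flow, rest push out)

b0 |J1
b1 |J2
b2 |J3
b3 |I1
b4 |J1
b5 |J2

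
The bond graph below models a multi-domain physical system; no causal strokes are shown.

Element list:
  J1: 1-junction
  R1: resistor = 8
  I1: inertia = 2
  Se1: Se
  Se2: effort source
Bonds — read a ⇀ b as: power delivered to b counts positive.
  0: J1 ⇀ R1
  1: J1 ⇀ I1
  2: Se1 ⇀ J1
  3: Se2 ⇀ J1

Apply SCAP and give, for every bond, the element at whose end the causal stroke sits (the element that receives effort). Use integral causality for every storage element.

#2 stroke at J1  (Se1 (Se) sets effort on bond)
#3 stroke at J1  (Se2: effort source, stroke at far end)
#1 stroke at I1  (I1 integral (f out))
#0 stroke at J1  (J1 flow already set via bond 1)

β0 stroke at J1
β1 stroke at I1
β2 stroke at J1
β3 stroke at J1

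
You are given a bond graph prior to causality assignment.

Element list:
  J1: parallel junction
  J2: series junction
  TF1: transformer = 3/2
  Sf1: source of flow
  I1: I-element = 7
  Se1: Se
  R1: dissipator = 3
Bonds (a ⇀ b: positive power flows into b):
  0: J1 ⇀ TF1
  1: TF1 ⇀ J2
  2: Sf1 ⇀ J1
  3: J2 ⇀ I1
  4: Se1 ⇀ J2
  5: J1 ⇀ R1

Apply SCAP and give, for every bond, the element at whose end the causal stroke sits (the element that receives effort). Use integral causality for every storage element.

#0 stroke→TF1
#1 stroke→J2
#2 stroke→Sf1
#3 stroke→I1
#4 stroke→J2
#5 stroke→J1

β2 →Sf1  (Sf1 fixes flow; stroke at Sf1)
β4 →J2  (Se1: effort source, stroke at far end)
β3 →I1  (prefer integral on I1)
β1 →J2  (J2 flow already set via bond 3)
β0 →TF1  (TF1: transformer flips bond 1)
β5 →J1  (only one effort-in slot at J1)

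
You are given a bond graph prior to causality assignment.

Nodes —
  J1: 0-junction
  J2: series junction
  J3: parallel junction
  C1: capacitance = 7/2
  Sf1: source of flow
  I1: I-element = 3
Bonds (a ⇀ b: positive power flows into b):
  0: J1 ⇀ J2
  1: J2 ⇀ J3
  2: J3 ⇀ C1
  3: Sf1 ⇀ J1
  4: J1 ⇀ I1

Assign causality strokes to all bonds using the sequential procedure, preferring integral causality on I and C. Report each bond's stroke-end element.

#3 stroke at Sf1  (Sf1 (Sf) sets flow on bond)
#2 stroke at J3  (prefer integral on C1)
#1 stroke at J2  (J3: bond 2 brought effort, rest push out)
#0 stroke at J1  (J2: last free bond brings flow in)
#4 stroke at I1  (0-jn J1 has e-setter on 0)

β0 stroke→J1
β1 stroke→J2
β2 stroke→J3
β3 stroke→Sf1
β4 stroke→I1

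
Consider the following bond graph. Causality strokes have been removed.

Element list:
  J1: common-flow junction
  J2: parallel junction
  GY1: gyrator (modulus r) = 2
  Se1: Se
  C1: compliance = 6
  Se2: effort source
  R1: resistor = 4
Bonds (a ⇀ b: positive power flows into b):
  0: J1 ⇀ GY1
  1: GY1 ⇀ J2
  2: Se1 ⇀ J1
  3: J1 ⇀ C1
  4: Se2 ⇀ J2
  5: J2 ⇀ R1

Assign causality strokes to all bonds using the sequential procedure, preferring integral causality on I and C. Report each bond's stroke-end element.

b2 →J1  (source Se1 imposes e)
b4 →J2  (source Se2 imposes e)
b1 →GY1  (J2: bond 4 brought effort, rest push out)
b5 →R1  (common-e at J2 fixed by 4)
b0 →GY1  (through GY1, causality inverts; strokes same side of GY1)
b3 →J1  (1-jn J1 has f-setter on 0)

#0 stroke→GY1
#1 stroke→GY1
#2 stroke→J1
#3 stroke→J1
#4 stroke→J2
#5 stroke→R1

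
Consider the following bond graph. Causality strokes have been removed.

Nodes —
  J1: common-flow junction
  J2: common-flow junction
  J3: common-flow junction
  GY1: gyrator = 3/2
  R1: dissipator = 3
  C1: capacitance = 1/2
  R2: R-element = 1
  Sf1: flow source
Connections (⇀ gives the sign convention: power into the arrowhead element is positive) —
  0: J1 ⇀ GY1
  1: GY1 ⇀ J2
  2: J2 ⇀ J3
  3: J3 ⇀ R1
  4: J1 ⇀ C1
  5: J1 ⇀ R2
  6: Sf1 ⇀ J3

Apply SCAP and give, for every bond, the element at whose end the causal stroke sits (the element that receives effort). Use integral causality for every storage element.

bond 0 stroke→J1
bond 1 stroke→J2
bond 2 stroke→J3
bond 3 stroke→J3
bond 4 stroke→J1
bond 5 stroke→R2
bond 6 stroke→Sf1

β6 stroke at Sf1  (Sf1 (Sf) sets flow on bond)
β2 stroke at J3  (J3: bond 6 brought flow, rest push out)
β3 stroke at J3  (J3: bond 6 brought flow, rest push out)
β1 stroke at J2  (common-f at J2 fixed by 2)
β0 stroke at J1  (GY GY1: same side as bond 1)
β4 stroke at J1  (C1 integral (e out))
β5 stroke at R2  (J1: last free bond brings flow in)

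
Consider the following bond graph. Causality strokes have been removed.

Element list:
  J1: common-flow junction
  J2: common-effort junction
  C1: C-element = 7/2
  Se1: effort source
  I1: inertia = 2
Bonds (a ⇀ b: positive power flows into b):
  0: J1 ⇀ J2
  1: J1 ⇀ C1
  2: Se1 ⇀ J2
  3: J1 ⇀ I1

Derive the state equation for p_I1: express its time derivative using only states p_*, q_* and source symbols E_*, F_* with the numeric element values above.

dp_I1/dt = -E_Se1 - 2*q_C1/7

#2 |J2  (Se1 (Se) sets effort on bond)
#0 |J1  (J2 effort already set via bond 2)
#1 |J1  (C1: C, integral causality)
#3 |I1  (closing 1-jn rule on J1)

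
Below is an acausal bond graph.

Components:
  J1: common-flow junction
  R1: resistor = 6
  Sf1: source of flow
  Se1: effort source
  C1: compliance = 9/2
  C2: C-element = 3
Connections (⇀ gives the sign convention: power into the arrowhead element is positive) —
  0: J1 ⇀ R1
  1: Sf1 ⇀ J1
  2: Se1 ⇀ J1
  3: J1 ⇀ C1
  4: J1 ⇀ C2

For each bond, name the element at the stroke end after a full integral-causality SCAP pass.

b1 →Sf1  (Sf1 (Sf) sets flow on bond)
b2 →J1  (Se1 fixes effort; stroke away)
b0 →J1  (J1 flow already set via bond 1)
b3 →J1  (common-f at J1 fixed by 1)
b4 →J1  (1-jn J1 has f-setter on 1)

bond 0 |J1
bond 1 |Sf1
bond 2 |J1
bond 3 |J1
bond 4 |J1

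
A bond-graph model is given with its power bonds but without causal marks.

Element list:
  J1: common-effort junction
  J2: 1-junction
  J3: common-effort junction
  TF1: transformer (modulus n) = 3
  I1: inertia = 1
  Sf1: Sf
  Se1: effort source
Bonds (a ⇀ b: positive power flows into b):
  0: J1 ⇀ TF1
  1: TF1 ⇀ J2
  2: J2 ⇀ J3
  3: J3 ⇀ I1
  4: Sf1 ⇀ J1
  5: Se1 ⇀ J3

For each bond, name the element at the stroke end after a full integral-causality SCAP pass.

#4 →Sf1  (Sf1 (Sf) sets flow on bond)
#5 →J3  (Se1 (Se) sets effort on bond)
#0 →J1  (closing 0-jn rule on J1)
#2 →J2  (common-e at J3 fixed by 5)
#3 →I1  (J3 effort already set via bond 5)
#1 →TF1  (through TF1, causality passes straight; one stroke at TF1)

bond 0 stroke at J1
bond 1 stroke at TF1
bond 2 stroke at J2
bond 3 stroke at I1
bond 4 stroke at Sf1
bond 5 stroke at J3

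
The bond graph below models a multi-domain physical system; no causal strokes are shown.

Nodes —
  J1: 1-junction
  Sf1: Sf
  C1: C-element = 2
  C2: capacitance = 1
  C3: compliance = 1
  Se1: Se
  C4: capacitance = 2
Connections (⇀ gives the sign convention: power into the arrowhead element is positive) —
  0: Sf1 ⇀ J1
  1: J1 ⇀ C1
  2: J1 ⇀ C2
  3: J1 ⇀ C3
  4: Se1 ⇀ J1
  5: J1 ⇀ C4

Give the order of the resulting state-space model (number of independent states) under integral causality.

4  (C1, C2, C3, C4 all integral)

β0 →Sf1  (Sf1 fixes flow; stroke at Sf1)
β4 →J1  (source Se1 imposes e)
β1 →J1  (1-jn J1 has f-setter on 0)
β2 →J1  (J1: bond 0 brought flow, rest push out)
β3 →J1  (J1: bond 0 brought flow, rest push out)
β5 →J1  (J1 flow already set via bond 0)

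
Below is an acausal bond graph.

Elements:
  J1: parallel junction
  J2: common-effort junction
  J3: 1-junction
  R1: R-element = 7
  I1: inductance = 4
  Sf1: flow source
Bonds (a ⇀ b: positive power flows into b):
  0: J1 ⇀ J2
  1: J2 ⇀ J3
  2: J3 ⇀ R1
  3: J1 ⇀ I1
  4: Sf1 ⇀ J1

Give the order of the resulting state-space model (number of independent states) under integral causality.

#4 →Sf1  (Sf1 (Sf) sets flow on bond)
#3 →I1  (I1: I, integral causality)
#0 →J1  (J1 needs exactly one e-in)
#1 →J2  (J2 needs exactly one e-in)
#2 →J3  (1-jn J3 has f-setter on 1)

1  (I1 all integral)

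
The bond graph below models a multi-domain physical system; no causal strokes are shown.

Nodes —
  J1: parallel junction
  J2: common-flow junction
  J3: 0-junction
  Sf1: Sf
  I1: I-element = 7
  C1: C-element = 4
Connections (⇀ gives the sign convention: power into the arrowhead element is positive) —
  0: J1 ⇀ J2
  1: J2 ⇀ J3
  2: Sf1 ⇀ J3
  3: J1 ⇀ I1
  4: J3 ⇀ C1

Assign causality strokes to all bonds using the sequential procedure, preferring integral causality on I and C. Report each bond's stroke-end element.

#0 stroke at J1
#1 stroke at J2
#2 stroke at Sf1
#3 stroke at I1
#4 stroke at J3

β2 stroke at Sf1  (source Sf1 imposes f)
β3 stroke at I1  (I1 outputs flow p/I1)
β0 stroke at J1  (closing 0-jn rule on J1)
β1 stroke at J2  (1-jn J2 has f-setter on 0)
β4 stroke at J3  (J3 needs exactly one e-in)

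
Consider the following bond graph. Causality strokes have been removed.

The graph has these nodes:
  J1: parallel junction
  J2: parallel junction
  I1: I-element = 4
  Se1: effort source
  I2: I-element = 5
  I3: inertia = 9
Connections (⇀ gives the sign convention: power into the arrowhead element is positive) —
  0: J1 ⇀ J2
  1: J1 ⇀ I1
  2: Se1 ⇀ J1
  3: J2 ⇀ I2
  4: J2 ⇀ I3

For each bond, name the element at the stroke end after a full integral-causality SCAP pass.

β2 stroke→J1  (source Se1 imposes e)
β0 stroke→J2  (0-jn J1 has e-setter on 2)
β1 stroke→I1  (common-e at J1 fixed by 2)
β3 stroke→I2  (J2: bond 0 brought effort, rest push out)
β4 stroke→I3  (J2: bond 0 brought effort, rest push out)

#0 stroke→J2
#1 stroke→I1
#2 stroke→J1
#3 stroke→I2
#4 stroke→I3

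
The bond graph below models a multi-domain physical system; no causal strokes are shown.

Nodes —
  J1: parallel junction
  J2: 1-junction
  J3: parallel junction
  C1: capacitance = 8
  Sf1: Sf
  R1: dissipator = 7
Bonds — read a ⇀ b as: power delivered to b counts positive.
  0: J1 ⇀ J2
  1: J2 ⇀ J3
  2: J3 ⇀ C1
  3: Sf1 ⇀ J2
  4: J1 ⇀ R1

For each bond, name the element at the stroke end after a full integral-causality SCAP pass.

β0 →J2
β1 →J2
β2 →J3
β3 →Sf1
β4 →J1

bond 3 →Sf1  (Sf1 fixes flow; stroke at Sf1)
bond 0 →J2  (common-f at J2 fixed by 3)
bond 1 →J2  (1-jn J2 has f-setter on 3)
bond 2 →J3  (J3: last free bond brings effort in)
bond 4 →J1  (only one effort-in slot at J1)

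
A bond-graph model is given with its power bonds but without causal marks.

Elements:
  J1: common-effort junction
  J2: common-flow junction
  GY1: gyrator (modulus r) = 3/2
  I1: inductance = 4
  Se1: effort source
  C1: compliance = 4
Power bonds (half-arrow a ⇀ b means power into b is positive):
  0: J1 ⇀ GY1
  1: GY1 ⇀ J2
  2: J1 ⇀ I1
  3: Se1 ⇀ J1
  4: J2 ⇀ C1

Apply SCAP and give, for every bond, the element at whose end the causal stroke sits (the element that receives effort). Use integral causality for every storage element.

#0 |GY1
#1 |GY1
#2 |I1
#3 |J1
#4 |J2

bond 3 |J1  (Se1 (Se) sets effort on bond)
bond 0 |GY1  (J1 effort already set via bond 3)
bond 2 |I1  (0-jn J1 has e-setter on 3)
bond 1 |GY1  (GY GY1: same side as bond 0)
bond 4 |J2  (common-f at J2 fixed by 1)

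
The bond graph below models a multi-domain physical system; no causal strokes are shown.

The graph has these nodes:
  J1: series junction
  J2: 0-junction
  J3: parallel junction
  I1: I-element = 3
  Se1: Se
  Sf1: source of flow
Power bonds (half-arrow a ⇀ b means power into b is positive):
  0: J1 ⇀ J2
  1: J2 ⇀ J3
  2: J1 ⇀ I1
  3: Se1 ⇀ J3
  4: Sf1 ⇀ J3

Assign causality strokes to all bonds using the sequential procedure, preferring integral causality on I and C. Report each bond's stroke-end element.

#3 stroke at J3  (Se1 (Se) sets effort on bond)
#4 stroke at Sf1  (Sf1 (Sf) sets flow on bond)
#1 stroke at J2  (common-e at J3 fixed by 3)
#0 stroke at J1  (common-e at J2 fixed by 1)
#2 stroke at I1  (J1: last free bond brings flow in)

#0 stroke at J1
#1 stroke at J2
#2 stroke at I1
#3 stroke at J3
#4 stroke at Sf1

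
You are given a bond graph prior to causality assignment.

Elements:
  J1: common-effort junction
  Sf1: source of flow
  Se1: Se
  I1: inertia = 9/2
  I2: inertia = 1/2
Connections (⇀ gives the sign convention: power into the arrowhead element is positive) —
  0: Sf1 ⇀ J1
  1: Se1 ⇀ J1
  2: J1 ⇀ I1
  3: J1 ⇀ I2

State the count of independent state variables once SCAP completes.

bond 0 stroke→Sf1  (Sf1 fixes flow; stroke at Sf1)
bond 1 stroke→J1  (Se1 (Se) sets effort on bond)
bond 2 stroke→I1  (0-jn J1 has e-setter on 1)
bond 3 stroke→I2  (0-jn J1 has e-setter on 1)

2  (I1, I2 all integral)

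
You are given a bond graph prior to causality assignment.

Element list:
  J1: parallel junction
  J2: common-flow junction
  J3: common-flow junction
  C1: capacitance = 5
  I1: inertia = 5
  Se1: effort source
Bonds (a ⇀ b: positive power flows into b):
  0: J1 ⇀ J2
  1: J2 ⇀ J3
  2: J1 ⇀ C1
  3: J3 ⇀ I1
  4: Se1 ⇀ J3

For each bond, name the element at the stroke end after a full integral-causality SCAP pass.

b4 stroke at J3  (Se1 (Se) sets effort on bond)
b2 stroke at J1  (prefer integral on C1)
b0 stroke at J2  (0-jn J1 has e-setter on 2)
b1 stroke at J3  (closing 1-jn rule on J2)
b3 stroke at I1  (only one flow-in slot at J3)

#0 stroke at J2
#1 stroke at J3
#2 stroke at J1
#3 stroke at I1
#4 stroke at J3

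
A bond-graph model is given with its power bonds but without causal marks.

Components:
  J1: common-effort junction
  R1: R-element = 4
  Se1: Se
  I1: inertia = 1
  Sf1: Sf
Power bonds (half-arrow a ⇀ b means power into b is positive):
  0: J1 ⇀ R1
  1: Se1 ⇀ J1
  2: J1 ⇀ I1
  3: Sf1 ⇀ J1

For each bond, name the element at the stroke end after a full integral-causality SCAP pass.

b0 →R1
b1 →J1
b2 →I1
b3 →Sf1

bond 1 →J1  (source Se1 imposes e)
bond 3 →Sf1  (source Sf1 imposes f)
bond 0 →R1  (J1: bond 1 brought effort, rest push out)
bond 2 →I1  (common-e at J1 fixed by 1)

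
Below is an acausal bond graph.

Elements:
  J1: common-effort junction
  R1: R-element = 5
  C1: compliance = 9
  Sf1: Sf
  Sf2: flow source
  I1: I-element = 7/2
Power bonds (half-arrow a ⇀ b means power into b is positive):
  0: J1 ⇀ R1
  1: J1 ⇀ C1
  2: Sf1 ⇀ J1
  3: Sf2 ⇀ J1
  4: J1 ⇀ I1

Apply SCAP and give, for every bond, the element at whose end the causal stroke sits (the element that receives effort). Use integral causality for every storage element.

#0 stroke at R1
#1 stroke at J1
#2 stroke at Sf1
#3 stroke at Sf2
#4 stroke at I1

b2 →Sf1  (source Sf1 imposes f)
b3 →Sf2  (Sf2 fixes flow; stroke at Sf2)
b1 →J1  (prefer integral on C1)
b0 →R1  (J1: bond 1 brought effort, rest push out)
b4 →I1  (J1 effort already set via bond 1)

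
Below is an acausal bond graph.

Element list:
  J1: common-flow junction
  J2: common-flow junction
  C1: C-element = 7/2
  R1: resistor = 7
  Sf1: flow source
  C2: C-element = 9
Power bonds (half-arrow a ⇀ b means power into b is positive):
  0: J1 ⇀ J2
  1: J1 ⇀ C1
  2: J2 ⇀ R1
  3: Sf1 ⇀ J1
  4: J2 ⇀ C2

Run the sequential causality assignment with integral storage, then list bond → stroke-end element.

bond 3 stroke→Sf1  (Sf1 (Sf) sets flow on bond)
bond 0 stroke→J1  (J1: bond 3 brought flow, rest push out)
bond 1 stroke→J1  (J1 flow already set via bond 3)
bond 2 stroke→J2  (1-jn J2 has f-setter on 0)
bond 4 stroke→J2  (1-jn J2 has f-setter on 0)

β0 |J1
β1 |J1
β2 |J2
β3 |Sf1
β4 |J2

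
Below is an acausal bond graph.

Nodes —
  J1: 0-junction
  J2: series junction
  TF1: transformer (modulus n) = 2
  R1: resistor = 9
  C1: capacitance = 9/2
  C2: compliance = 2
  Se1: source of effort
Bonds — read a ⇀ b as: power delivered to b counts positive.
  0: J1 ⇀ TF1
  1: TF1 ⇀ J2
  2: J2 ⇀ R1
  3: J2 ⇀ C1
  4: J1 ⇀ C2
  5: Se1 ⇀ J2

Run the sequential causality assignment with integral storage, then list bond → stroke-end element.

bond 5 →J2  (Se1: effort source, stroke at far end)
bond 3 →J2  (C1 outputs effort q/C1)
bond 4 →J1  (C2 integral (e out))
bond 0 →TF1  (common-e at J1 fixed by 4)
bond 1 →J2  (TF1: transformer flips bond 0)
bond 2 →R1  (J2: last free bond brings flow in)

bond 0 stroke→TF1
bond 1 stroke→J2
bond 2 stroke→R1
bond 3 stroke→J2
bond 4 stroke→J1
bond 5 stroke→J2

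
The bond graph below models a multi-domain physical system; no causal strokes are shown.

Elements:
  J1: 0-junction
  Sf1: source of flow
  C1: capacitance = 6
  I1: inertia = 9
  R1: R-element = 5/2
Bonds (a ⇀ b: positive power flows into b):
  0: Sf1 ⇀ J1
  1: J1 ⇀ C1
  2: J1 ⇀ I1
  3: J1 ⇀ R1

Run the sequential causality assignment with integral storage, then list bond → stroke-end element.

bond 0 stroke→Sf1  (Sf1: flow source, stroke at near end)
bond 1 stroke→J1  (C1 outputs effort q/C1)
bond 2 stroke→I1  (0-jn J1 has e-setter on 1)
bond 3 stroke→R1  (J1: bond 1 brought effort, rest push out)

bond 0 →Sf1
bond 1 →J1
bond 2 →I1
bond 3 →R1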